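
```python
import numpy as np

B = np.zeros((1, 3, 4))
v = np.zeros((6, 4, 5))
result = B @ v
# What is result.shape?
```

(6, 3, 5)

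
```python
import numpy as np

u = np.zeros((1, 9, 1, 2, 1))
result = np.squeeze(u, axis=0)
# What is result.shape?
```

(9, 1, 2, 1)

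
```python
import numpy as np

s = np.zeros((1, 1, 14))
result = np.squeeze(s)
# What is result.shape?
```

(14,)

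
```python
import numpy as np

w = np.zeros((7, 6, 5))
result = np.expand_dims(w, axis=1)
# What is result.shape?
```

(7, 1, 6, 5)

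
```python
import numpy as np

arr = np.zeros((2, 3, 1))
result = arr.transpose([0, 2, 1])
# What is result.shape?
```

(2, 1, 3)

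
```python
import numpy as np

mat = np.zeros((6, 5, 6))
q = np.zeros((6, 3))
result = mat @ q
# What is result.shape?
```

(6, 5, 3)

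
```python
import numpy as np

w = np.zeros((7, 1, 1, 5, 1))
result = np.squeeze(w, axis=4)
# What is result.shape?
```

(7, 1, 1, 5)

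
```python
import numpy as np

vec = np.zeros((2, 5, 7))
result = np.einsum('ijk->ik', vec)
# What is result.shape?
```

(2, 7)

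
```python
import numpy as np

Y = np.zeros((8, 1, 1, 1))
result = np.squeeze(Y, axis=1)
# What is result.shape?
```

(8, 1, 1)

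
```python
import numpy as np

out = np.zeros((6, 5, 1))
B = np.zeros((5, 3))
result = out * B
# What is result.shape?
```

(6, 5, 3)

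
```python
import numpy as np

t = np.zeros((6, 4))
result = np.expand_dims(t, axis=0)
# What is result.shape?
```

(1, 6, 4)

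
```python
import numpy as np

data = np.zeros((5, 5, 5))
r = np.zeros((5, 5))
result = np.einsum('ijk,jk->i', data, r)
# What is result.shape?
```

(5,)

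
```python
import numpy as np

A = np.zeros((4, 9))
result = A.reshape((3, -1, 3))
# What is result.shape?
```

(3, 4, 3)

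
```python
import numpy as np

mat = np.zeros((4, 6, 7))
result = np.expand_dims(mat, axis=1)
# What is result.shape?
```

(4, 1, 6, 7)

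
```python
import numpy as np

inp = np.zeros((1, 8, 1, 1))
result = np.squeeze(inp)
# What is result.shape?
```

(8,)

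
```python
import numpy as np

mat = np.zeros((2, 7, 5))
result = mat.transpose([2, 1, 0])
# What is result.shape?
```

(5, 7, 2)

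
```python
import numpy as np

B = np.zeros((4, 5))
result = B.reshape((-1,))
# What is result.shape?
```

(20,)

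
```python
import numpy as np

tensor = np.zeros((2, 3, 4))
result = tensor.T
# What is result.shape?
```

(4, 3, 2)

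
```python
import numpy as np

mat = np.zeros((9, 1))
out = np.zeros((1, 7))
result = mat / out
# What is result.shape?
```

(9, 7)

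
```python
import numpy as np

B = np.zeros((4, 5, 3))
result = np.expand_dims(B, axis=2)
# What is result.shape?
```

(4, 5, 1, 3)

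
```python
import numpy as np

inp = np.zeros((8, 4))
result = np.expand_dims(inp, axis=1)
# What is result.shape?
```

(8, 1, 4)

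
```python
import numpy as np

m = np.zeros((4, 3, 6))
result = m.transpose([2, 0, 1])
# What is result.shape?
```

(6, 4, 3)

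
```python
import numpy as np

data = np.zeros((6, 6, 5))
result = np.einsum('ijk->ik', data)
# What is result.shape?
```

(6, 5)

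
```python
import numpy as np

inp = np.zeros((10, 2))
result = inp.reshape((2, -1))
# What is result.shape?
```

(2, 10)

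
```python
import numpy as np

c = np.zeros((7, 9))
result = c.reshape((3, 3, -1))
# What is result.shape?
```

(3, 3, 7)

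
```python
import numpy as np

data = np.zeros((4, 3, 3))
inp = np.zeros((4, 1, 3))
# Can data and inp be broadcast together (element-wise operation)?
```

Yes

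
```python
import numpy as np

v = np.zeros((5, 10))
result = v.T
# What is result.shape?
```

(10, 5)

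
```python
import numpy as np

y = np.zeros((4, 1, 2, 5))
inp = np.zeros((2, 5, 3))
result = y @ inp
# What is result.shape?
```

(4, 2, 2, 3)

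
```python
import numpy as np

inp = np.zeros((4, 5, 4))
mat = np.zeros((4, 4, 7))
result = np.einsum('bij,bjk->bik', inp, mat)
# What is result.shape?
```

(4, 5, 7)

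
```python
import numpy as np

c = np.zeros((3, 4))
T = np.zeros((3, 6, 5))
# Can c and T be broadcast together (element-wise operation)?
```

No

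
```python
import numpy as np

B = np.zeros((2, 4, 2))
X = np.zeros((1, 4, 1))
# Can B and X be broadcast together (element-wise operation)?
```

Yes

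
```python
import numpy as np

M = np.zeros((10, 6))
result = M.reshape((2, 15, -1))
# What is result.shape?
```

(2, 15, 2)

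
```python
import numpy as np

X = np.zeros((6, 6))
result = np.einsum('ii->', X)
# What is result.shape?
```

()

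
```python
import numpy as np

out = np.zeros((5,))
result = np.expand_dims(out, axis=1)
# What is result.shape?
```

(5, 1)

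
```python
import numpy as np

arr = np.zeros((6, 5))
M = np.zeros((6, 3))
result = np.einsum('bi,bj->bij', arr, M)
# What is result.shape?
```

(6, 5, 3)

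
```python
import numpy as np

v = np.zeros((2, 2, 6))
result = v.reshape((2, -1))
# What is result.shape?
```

(2, 12)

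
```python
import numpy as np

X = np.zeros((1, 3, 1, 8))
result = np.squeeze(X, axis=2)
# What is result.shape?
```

(1, 3, 8)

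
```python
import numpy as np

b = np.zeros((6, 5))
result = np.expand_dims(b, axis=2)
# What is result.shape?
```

(6, 5, 1)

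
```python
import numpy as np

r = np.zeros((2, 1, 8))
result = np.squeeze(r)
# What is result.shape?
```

(2, 8)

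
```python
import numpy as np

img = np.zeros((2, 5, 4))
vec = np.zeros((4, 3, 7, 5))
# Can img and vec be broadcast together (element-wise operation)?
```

No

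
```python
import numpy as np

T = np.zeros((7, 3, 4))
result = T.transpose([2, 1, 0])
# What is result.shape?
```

(4, 3, 7)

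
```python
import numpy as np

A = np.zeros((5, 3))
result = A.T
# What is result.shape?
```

(3, 5)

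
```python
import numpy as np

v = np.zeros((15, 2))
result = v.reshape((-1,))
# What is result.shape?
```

(30,)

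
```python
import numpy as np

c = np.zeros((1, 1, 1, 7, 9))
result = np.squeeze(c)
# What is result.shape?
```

(7, 9)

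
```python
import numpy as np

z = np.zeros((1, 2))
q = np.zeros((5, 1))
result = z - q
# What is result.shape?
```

(5, 2)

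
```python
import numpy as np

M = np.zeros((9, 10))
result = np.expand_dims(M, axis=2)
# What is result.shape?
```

(9, 10, 1)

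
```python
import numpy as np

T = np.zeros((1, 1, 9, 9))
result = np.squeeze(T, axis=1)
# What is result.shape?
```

(1, 9, 9)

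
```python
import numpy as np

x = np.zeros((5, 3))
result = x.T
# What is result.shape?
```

(3, 5)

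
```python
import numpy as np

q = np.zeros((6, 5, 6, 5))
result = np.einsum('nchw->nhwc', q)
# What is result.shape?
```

(6, 6, 5, 5)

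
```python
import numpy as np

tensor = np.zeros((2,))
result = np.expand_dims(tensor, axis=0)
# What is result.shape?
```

(1, 2)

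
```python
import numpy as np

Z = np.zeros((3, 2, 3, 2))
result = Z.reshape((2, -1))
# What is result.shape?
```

(2, 18)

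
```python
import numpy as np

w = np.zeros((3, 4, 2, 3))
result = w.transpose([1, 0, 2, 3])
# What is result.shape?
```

(4, 3, 2, 3)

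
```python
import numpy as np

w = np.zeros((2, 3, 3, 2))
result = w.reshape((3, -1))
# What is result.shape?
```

(3, 12)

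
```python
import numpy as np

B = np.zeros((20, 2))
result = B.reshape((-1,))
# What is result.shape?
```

(40,)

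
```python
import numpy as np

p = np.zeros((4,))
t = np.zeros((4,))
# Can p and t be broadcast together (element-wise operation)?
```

Yes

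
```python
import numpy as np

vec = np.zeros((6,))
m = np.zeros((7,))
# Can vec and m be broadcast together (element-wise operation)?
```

No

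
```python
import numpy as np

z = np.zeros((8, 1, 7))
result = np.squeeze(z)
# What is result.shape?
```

(8, 7)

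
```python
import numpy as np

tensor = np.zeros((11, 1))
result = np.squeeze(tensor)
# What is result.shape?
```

(11,)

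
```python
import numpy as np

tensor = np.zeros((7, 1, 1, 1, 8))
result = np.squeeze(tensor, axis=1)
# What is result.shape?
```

(7, 1, 1, 8)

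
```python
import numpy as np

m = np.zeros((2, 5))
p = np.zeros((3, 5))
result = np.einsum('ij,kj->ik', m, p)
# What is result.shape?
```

(2, 3)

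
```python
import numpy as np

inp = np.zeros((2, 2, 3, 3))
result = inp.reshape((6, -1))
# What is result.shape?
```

(6, 6)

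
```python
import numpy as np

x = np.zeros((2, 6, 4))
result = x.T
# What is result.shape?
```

(4, 6, 2)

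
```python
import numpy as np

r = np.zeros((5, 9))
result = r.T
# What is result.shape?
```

(9, 5)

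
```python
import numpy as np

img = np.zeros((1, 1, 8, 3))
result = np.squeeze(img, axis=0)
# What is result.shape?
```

(1, 8, 3)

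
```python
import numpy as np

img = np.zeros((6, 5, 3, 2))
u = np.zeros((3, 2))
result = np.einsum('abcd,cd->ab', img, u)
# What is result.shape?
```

(6, 5)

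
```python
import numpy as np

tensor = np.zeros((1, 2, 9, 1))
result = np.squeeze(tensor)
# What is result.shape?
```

(2, 9)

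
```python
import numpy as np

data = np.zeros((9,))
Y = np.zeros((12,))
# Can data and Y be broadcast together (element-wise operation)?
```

No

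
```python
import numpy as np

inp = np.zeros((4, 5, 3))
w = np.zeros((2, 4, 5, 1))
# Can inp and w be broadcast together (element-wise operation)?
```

Yes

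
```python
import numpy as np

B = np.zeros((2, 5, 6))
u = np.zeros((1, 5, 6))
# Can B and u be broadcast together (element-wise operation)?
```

Yes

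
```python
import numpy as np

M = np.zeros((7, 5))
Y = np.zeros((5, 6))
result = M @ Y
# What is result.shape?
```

(7, 6)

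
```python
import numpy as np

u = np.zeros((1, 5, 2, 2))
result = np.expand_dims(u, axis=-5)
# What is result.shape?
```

(1, 1, 5, 2, 2)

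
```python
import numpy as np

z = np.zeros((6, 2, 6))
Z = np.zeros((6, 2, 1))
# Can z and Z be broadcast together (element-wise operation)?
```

Yes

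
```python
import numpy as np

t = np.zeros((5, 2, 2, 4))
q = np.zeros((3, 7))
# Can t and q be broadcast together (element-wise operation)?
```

No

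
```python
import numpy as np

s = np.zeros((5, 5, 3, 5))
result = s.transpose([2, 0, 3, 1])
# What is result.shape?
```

(3, 5, 5, 5)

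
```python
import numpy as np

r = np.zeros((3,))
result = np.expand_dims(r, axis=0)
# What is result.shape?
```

(1, 3)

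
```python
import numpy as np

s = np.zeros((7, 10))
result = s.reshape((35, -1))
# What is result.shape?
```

(35, 2)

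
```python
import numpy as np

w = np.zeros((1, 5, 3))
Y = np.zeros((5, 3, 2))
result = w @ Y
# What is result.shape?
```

(5, 5, 2)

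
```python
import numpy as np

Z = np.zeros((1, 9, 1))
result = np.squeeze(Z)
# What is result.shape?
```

(9,)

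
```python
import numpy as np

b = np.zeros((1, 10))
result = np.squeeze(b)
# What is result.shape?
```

(10,)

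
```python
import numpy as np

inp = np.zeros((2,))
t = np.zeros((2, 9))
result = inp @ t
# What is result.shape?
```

(9,)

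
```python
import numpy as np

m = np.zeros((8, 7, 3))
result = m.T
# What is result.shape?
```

(3, 7, 8)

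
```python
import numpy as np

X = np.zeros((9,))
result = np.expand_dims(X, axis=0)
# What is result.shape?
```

(1, 9)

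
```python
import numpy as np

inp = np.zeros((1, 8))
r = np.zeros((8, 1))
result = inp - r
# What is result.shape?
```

(8, 8)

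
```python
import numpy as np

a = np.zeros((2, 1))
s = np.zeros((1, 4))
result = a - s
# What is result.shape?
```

(2, 4)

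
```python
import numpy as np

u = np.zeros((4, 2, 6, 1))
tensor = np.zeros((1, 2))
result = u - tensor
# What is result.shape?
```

(4, 2, 6, 2)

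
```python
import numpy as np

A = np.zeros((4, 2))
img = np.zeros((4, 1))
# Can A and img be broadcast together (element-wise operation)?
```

Yes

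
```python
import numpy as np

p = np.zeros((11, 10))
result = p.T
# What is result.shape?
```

(10, 11)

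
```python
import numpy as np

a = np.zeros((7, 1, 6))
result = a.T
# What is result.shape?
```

(6, 1, 7)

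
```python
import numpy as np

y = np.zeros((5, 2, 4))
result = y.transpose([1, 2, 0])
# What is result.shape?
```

(2, 4, 5)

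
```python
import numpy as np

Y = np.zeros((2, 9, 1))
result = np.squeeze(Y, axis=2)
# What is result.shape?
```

(2, 9)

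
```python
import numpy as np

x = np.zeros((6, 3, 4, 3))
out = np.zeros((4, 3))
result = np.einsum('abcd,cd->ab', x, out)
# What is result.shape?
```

(6, 3)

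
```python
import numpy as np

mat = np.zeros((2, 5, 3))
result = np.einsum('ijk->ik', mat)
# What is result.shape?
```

(2, 3)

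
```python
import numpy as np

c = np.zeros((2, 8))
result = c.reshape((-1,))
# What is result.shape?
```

(16,)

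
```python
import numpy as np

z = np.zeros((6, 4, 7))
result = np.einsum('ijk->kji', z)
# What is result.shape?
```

(7, 4, 6)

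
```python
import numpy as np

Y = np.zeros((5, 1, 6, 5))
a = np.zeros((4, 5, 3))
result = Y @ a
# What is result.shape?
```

(5, 4, 6, 3)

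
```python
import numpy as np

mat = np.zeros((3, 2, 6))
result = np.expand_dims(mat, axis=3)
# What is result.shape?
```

(3, 2, 6, 1)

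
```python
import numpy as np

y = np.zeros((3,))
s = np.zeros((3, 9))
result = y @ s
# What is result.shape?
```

(9,)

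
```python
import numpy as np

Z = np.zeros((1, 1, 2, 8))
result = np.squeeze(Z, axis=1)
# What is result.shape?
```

(1, 2, 8)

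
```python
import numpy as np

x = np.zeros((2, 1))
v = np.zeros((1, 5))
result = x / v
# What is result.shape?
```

(2, 5)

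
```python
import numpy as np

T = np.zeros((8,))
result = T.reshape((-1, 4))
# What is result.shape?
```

(2, 4)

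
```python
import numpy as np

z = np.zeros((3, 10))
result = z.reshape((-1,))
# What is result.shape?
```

(30,)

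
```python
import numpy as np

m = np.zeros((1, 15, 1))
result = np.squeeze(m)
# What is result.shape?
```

(15,)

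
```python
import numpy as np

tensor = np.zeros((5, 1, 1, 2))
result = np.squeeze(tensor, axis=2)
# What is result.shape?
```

(5, 1, 2)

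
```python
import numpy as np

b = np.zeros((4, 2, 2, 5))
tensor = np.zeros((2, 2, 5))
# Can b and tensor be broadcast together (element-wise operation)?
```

Yes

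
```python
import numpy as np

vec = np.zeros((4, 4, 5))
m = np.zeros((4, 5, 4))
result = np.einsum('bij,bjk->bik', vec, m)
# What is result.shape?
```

(4, 4, 4)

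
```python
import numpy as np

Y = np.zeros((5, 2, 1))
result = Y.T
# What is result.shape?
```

(1, 2, 5)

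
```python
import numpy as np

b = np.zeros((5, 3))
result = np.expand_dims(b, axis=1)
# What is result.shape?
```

(5, 1, 3)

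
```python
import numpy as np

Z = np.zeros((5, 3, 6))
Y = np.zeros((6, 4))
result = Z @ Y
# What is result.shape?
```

(5, 3, 4)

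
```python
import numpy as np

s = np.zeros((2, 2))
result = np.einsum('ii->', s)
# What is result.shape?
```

()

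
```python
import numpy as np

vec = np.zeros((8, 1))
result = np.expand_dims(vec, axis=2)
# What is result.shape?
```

(8, 1, 1)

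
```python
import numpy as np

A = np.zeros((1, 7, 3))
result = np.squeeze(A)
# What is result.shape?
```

(7, 3)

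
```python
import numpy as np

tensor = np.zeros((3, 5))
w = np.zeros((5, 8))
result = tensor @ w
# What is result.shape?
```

(3, 8)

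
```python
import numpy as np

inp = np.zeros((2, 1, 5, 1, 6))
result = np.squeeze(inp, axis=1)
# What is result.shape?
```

(2, 5, 1, 6)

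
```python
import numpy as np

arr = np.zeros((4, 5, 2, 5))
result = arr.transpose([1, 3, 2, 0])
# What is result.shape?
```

(5, 5, 2, 4)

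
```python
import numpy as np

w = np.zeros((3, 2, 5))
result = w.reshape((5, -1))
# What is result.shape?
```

(5, 6)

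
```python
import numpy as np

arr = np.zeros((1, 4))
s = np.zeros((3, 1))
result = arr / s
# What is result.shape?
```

(3, 4)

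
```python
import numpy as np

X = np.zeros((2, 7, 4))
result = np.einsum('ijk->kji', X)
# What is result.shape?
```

(4, 7, 2)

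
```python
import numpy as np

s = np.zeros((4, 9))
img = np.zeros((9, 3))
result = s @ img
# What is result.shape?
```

(4, 3)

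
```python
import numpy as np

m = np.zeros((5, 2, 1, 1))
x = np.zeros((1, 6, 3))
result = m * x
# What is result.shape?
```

(5, 2, 6, 3)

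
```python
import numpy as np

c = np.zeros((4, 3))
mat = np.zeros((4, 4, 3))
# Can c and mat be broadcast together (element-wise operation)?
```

Yes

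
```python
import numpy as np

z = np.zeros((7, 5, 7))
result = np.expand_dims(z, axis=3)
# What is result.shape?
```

(7, 5, 7, 1)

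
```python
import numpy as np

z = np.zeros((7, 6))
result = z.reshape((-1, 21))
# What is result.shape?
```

(2, 21)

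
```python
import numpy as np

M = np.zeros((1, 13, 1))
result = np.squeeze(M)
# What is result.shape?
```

(13,)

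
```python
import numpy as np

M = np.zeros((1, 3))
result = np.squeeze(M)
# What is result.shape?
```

(3,)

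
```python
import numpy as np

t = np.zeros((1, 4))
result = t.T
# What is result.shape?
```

(4, 1)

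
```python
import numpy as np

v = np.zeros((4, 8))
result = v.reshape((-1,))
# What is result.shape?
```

(32,)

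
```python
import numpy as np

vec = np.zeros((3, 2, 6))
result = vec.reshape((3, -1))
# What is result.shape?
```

(3, 12)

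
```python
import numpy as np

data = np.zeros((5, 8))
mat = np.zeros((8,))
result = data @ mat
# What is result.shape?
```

(5,)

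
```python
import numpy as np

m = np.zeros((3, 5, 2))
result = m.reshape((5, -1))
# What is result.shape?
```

(5, 6)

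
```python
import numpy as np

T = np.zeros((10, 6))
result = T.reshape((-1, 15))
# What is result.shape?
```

(4, 15)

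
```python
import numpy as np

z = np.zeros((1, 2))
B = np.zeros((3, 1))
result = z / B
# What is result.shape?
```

(3, 2)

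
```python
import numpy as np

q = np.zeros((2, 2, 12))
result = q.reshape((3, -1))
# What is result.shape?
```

(3, 16)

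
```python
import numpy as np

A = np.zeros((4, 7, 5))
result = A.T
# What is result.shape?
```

(5, 7, 4)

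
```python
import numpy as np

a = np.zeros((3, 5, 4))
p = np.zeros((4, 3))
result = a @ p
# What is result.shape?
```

(3, 5, 3)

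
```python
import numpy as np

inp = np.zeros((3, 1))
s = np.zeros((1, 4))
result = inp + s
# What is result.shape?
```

(3, 4)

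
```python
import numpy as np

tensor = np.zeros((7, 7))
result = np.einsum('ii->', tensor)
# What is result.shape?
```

()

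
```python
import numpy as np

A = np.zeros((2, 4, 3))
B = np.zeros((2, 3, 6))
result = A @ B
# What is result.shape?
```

(2, 4, 6)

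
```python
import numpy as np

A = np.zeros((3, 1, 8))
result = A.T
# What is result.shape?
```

(8, 1, 3)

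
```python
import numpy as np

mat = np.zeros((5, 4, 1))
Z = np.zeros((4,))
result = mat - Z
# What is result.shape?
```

(5, 4, 4)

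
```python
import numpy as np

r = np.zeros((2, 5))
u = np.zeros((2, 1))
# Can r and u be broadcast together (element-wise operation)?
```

Yes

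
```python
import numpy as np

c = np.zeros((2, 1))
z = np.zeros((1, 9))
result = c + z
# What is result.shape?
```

(2, 9)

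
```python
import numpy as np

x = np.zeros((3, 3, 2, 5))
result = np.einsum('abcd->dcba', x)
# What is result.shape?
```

(5, 2, 3, 3)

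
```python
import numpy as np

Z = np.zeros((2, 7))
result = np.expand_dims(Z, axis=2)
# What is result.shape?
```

(2, 7, 1)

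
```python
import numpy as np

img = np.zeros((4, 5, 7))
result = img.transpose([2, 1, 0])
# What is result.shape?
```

(7, 5, 4)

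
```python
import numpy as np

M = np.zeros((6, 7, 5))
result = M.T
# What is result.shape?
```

(5, 7, 6)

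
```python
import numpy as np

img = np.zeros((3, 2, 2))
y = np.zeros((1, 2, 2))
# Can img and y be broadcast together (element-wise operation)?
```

Yes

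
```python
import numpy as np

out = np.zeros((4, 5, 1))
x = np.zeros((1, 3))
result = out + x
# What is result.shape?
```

(4, 5, 3)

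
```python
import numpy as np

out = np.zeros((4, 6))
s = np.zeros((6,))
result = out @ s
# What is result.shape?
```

(4,)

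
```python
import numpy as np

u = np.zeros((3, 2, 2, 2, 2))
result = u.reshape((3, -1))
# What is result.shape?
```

(3, 16)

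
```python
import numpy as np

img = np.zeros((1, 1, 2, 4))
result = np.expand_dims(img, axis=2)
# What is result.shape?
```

(1, 1, 1, 2, 4)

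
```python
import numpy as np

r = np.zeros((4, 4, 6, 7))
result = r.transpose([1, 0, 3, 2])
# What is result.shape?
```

(4, 4, 7, 6)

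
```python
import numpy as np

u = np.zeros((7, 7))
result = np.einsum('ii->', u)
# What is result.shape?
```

()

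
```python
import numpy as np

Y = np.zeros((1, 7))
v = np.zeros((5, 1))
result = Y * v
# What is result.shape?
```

(5, 7)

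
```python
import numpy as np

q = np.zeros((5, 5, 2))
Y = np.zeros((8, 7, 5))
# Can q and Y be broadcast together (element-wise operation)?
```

No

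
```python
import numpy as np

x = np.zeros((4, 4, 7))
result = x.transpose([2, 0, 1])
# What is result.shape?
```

(7, 4, 4)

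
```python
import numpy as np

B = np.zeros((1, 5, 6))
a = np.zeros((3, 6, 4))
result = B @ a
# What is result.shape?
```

(3, 5, 4)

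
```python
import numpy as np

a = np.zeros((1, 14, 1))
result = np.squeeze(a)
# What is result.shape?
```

(14,)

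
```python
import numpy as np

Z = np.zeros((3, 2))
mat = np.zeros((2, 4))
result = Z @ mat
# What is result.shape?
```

(3, 4)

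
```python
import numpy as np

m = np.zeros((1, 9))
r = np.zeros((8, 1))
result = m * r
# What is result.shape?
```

(8, 9)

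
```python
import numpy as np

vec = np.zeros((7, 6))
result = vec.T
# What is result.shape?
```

(6, 7)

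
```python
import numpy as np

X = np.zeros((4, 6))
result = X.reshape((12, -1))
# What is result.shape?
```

(12, 2)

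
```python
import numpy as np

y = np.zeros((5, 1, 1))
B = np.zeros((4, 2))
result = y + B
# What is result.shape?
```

(5, 4, 2)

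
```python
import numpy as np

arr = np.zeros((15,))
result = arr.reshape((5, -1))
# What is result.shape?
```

(5, 3)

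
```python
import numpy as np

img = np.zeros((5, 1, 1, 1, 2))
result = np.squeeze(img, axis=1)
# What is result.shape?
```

(5, 1, 1, 2)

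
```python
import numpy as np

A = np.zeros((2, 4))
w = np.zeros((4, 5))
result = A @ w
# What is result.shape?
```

(2, 5)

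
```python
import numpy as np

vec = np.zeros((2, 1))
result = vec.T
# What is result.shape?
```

(1, 2)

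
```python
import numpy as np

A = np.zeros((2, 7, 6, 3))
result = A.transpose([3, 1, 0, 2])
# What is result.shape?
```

(3, 7, 2, 6)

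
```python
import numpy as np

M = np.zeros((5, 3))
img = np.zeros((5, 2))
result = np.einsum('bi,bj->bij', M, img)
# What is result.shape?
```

(5, 3, 2)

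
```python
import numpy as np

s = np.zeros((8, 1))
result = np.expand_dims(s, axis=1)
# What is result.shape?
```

(8, 1, 1)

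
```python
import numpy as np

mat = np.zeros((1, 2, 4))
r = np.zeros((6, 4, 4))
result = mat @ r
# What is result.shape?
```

(6, 2, 4)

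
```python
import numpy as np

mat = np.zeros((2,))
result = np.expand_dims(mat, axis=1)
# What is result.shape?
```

(2, 1)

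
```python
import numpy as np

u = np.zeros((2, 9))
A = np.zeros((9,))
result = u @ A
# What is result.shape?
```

(2,)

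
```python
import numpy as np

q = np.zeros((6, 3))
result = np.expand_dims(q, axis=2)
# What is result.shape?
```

(6, 3, 1)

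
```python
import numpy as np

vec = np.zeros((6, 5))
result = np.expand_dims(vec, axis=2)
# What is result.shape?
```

(6, 5, 1)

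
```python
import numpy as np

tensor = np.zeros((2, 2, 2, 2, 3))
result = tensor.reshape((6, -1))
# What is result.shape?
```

(6, 8)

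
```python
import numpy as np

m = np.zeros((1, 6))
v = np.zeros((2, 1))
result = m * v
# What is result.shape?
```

(2, 6)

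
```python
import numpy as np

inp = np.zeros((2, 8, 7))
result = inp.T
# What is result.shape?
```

(7, 8, 2)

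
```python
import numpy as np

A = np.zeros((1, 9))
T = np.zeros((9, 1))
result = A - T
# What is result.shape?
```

(9, 9)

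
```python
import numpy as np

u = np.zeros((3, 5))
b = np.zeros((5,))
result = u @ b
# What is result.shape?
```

(3,)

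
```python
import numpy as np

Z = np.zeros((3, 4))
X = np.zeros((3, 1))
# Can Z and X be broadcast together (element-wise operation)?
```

Yes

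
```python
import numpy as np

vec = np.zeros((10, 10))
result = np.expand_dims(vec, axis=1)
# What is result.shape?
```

(10, 1, 10)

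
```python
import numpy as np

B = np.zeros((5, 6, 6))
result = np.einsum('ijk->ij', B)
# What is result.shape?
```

(5, 6)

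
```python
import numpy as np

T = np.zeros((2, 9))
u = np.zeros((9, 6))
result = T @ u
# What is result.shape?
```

(2, 6)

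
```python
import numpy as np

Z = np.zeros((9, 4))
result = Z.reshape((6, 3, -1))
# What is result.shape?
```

(6, 3, 2)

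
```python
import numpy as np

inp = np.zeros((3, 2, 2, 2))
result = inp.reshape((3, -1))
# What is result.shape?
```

(3, 8)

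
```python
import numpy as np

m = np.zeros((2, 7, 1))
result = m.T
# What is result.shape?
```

(1, 7, 2)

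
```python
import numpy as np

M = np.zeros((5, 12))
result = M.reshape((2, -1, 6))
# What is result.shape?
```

(2, 5, 6)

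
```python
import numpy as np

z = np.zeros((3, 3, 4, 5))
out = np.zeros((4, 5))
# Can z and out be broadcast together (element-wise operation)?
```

Yes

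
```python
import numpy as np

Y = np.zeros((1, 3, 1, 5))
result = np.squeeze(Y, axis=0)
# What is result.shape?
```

(3, 1, 5)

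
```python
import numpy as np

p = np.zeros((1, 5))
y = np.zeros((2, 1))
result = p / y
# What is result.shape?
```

(2, 5)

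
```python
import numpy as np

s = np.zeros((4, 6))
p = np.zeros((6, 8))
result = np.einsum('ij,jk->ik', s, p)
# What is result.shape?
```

(4, 8)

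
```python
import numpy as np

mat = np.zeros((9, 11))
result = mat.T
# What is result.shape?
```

(11, 9)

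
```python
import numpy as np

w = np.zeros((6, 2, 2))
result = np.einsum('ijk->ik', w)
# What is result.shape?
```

(6, 2)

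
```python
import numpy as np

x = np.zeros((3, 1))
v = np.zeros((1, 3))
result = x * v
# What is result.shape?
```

(3, 3)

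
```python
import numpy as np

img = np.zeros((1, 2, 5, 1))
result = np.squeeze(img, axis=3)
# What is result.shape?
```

(1, 2, 5)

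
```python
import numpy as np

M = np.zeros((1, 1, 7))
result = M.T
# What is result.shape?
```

(7, 1, 1)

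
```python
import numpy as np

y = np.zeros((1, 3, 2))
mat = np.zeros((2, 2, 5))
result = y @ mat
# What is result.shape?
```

(2, 3, 5)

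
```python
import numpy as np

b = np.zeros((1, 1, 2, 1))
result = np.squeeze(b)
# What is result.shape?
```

(2,)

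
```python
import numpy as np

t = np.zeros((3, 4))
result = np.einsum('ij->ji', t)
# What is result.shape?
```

(4, 3)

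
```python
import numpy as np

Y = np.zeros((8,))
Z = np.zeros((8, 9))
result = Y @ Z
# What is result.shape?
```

(9,)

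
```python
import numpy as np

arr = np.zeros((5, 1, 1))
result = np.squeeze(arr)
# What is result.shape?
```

(5,)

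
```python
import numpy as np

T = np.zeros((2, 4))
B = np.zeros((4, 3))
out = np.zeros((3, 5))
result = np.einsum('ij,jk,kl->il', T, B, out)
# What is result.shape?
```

(2, 5)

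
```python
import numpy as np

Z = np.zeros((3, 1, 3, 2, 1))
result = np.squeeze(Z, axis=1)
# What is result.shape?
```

(3, 3, 2, 1)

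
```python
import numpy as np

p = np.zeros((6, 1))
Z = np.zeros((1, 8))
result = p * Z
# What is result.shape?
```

(6, 8)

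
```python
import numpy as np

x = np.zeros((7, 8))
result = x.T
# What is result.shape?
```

(8, 7)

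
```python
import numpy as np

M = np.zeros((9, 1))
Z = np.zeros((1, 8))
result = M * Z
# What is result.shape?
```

(9, 8)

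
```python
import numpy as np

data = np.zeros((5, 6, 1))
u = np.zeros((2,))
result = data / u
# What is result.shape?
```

(5, 6, 2)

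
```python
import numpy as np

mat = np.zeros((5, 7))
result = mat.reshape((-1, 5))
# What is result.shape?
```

(7, 5)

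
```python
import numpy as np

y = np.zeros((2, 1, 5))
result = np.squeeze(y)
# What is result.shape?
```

(2, 5)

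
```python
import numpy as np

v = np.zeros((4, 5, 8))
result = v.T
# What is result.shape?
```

(8, 5, 4)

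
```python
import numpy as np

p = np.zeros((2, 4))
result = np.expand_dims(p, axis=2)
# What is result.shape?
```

(2, 4, 1)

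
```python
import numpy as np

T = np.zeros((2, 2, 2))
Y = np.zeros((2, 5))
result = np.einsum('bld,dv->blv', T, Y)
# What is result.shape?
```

(2, 2, 5)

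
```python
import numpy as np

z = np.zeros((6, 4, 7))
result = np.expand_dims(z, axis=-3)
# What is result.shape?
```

(6, 1, 4, 7)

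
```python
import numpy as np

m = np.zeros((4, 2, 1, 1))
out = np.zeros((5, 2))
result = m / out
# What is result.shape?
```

(4, 2, 5, 2)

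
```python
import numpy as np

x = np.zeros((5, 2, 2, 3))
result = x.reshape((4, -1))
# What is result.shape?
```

(4, 15)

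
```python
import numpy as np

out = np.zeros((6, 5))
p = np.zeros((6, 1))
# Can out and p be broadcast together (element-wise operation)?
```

Yes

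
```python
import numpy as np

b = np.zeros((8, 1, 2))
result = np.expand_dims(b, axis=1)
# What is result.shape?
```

(8, 1, 1, 2)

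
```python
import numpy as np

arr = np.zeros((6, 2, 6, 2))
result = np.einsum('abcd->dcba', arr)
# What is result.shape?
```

(2, 6, 2, 6)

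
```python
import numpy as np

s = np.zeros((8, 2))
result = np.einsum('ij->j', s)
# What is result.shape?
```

(2,)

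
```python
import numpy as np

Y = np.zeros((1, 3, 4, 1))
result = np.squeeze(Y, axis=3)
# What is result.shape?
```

(1, 3, 4)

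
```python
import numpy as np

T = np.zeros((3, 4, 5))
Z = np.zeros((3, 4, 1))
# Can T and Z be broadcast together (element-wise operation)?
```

Yes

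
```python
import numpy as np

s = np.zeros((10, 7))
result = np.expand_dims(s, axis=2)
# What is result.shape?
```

(10, 7, 1)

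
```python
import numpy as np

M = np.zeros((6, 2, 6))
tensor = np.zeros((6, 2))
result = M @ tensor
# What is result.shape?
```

(6, 2, 2)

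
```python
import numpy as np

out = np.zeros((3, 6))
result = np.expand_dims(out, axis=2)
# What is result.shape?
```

(3, 6, 1)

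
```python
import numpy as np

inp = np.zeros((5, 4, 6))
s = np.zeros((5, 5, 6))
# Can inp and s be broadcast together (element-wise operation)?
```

No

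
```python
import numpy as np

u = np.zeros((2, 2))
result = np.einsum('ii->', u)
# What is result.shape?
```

()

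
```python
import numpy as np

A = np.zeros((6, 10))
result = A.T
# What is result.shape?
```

(10, 6)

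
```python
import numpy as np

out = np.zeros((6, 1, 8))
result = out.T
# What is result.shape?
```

(8, 1, 6)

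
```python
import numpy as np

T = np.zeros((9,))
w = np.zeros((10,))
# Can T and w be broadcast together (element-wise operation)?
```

No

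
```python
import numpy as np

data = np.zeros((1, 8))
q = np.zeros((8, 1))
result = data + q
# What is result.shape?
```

(8, 8)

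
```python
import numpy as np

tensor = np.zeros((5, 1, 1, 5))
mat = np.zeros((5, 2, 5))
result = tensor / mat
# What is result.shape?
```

(5, 5, 2, 5)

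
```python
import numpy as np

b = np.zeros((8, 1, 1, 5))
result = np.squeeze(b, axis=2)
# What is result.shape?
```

(8, 1, 5)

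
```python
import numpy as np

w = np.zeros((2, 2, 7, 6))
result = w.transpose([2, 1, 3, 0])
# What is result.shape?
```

(7, 2, 6, 2)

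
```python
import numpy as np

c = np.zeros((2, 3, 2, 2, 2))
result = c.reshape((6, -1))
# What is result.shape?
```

(6, 8)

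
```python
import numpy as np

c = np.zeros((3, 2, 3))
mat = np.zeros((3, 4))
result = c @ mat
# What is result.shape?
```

(3, 2, 4)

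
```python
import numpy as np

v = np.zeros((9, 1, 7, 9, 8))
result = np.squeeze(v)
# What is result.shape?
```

(9, 7, 9, 8)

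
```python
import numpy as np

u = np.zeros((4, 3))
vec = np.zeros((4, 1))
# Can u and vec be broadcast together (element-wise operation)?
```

Yes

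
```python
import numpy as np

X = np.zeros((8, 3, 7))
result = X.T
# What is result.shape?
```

(7, 3, 8)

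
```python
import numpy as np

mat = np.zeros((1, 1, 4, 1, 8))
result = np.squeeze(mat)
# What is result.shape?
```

(4, 8)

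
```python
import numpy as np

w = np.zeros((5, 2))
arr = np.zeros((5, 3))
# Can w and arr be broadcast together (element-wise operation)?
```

No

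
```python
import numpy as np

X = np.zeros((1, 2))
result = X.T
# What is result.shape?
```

(2, 1)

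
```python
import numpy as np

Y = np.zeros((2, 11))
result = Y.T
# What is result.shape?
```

(11, 2)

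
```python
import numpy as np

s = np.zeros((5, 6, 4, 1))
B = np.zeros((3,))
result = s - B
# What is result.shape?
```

(5, 6, 4, 3)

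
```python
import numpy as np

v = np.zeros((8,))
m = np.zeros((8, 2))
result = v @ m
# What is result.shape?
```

(2,)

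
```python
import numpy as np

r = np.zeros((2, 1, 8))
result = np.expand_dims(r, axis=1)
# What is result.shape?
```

(2, 1, 1, 8)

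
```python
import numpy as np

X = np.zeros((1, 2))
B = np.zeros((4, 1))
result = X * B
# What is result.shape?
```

(4, 2)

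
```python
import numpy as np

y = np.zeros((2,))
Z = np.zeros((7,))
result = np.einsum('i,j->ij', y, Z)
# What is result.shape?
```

(2, 7)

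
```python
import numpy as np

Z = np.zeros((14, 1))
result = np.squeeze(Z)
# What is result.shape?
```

(14,)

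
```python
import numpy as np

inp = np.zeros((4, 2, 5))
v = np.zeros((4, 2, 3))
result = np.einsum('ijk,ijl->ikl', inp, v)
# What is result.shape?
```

(4, 5, 3)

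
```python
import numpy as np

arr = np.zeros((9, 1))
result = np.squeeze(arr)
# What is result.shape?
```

(9,)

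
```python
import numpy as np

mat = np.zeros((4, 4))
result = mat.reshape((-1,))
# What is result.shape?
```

(16,)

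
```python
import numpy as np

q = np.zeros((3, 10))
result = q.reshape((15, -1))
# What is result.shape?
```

(15, 2)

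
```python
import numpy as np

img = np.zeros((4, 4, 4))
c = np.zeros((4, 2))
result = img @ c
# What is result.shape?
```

(4, 4, 2)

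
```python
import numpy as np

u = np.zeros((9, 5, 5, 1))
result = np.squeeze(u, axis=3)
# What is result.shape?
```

(9, 5, 5)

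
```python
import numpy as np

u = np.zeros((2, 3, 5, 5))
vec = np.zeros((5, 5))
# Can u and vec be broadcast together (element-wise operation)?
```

Yes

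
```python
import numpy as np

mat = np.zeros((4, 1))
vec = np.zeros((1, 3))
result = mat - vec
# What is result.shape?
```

(4, 3)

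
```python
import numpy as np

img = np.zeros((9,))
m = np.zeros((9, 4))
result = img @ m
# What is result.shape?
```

(4,)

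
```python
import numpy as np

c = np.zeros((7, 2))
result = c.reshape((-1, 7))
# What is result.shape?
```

(2, 7)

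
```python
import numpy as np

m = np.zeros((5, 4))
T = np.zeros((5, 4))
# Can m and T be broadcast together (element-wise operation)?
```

Yes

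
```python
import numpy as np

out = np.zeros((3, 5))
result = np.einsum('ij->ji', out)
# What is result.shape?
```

(5, 3)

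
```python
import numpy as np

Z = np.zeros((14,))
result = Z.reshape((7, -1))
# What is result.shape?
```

(7, 2)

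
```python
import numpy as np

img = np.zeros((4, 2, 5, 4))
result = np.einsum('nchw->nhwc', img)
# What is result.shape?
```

(4, 5, 4, 2)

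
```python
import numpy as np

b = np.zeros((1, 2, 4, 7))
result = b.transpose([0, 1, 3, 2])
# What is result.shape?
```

(1, 2, 7, 4)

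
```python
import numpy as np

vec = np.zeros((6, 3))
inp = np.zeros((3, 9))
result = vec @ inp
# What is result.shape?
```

(6, 9)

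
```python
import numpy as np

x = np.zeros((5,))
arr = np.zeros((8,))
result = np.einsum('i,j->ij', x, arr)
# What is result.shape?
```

(5, 8)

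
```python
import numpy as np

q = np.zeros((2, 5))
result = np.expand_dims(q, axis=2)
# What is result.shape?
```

(2, 5, 1)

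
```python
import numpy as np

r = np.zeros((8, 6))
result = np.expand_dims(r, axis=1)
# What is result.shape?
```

(8, 1, 6)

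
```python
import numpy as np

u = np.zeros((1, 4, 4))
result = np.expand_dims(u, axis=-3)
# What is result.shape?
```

(1, 1, 4, 4)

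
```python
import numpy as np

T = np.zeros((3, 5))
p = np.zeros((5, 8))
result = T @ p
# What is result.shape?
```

(3, 8)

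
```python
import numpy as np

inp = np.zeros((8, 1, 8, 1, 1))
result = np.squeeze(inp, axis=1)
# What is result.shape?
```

(8, 8, 1, 1)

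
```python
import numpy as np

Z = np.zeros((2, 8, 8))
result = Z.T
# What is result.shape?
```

(8, 8, 2)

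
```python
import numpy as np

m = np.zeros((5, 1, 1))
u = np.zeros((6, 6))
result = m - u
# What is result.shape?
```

(5, 6, 6)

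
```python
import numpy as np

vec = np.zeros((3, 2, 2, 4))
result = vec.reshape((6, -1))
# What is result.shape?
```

(6, 8)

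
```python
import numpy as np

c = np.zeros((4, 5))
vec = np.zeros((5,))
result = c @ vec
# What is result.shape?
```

(4,)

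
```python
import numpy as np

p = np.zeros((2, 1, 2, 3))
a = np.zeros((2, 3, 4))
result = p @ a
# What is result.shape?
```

(2, 2, 2, 4)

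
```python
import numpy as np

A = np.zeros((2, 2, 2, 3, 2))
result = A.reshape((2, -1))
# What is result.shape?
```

(2, 24)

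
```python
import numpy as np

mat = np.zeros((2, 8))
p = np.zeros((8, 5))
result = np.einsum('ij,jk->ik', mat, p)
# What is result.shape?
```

(2, 5)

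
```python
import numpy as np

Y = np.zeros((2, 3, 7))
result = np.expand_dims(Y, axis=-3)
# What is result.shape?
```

(2, 1, 3, 7)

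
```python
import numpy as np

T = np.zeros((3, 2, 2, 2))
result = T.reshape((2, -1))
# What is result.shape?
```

(2, 12)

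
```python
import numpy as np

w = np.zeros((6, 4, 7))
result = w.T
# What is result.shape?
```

(7, 4, 6)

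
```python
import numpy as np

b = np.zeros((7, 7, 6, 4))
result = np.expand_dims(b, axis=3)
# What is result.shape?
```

(7, 7, 6, 1, 4)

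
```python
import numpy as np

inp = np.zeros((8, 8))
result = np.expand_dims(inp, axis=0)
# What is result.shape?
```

(1, 8, 8)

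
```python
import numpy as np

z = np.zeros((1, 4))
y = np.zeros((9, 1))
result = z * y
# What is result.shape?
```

(9, 4)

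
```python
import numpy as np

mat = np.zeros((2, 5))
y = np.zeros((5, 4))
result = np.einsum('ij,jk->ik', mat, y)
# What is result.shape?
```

(2, 4)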